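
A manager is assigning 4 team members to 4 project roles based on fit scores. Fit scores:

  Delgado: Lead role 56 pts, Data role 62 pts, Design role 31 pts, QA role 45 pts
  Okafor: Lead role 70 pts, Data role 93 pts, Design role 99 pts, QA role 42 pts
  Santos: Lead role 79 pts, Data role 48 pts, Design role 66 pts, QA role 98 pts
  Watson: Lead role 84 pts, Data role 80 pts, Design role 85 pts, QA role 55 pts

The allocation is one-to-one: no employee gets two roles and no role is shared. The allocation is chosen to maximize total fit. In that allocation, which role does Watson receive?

Optimal: Delgado→Data role (62 pts), Okafor→Design role (99 pts), Santos→QA role (98 pts), Watson→Lead role (84 pts) — total 62+99+98+84 = 343 pts.
Column-greedy (each role in turn goes to its best remaining employee) gives 288 pts, worse by 55.
Next-best assignment: Delgado→Lead role, Okafor→Design role, Santos→QA role, Watson→Data role = 333 pts.
No other one-to-one assignment exceeds 343 pts.
Watson's own top role is Design role (85 pts), but forcing Watson→Design role and reassigning the rest optimally gives only 332 pts — worse by 11.

Watson receives Lead role.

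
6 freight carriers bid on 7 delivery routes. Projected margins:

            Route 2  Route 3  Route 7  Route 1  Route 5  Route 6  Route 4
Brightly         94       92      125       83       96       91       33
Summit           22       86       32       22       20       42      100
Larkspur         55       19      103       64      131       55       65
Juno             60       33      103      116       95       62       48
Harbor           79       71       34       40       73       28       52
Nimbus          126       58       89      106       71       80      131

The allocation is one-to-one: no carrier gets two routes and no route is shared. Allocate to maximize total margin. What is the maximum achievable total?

Optimal: Brightly→Route 7 ($125k), Summit→Route 4 ($100k), Larkspur→Route 5 ($131k), Juno→Route 1 ($116k), Harbor→Route 3 ($71k), Nimbus→Route 2 ($126k) — total 125+100+131+116+71+126 = $669k.
Max-entry greedy (repeatedly take the single best remaining cell) gives $668k, worse by 1.
Next-best assignment: Brightly→Route 7, Summit→Route 3, Larkspur→Route 5, Juno→Route 1, Harbor→Route 2, Nimbus→Route 4 = $668k.
Swapping Nimbus↔Summit (Nimbus→Route 4 $131k, Summit→Route 2 $22k) loses 73.
No other one-to-one assignment exceeds $669k.

Maximum total: $669k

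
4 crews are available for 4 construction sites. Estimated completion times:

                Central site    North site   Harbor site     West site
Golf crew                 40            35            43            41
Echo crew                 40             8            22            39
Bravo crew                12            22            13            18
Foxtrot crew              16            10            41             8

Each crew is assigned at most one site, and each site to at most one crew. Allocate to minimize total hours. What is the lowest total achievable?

Minimum total: 69 hours

Optimal: Golf crew→Central site (40 hours), Echo crew→North site (8 hours), Bravo crew→Harbor site (13 hours), Foxtrot crew→West site (8 hours) — total 40+8+13+8 = 69 hours.
Next-best assignment: Golf crew→Harbor site, Echo crew→North site, Bravo crew→Central site, Foxtrot crew→West site = 71 hours.
No other one-to-one assignment undercuts 69 hours.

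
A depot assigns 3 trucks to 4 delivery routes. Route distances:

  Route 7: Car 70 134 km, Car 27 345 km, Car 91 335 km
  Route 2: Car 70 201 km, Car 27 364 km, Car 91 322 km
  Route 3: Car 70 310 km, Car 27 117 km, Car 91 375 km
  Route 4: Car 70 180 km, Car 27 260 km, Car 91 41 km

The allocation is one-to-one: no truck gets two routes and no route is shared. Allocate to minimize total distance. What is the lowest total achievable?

Min total: 292 km

Optimal: Car 70→Route 7 (134 km), Car 27→Route 3 (117 km), Car 91→Route 4 (41 km) — total 134+117+41 = 292 km.
Next-best assignment: Car 70→Route 2, Car 27→Route 3, Car 91→Route 4 = 359 km.
Swapping Car 91↔Car 27 (Car 91→Route 3 375 km, Car 27→Route 4 260 km) adds 477.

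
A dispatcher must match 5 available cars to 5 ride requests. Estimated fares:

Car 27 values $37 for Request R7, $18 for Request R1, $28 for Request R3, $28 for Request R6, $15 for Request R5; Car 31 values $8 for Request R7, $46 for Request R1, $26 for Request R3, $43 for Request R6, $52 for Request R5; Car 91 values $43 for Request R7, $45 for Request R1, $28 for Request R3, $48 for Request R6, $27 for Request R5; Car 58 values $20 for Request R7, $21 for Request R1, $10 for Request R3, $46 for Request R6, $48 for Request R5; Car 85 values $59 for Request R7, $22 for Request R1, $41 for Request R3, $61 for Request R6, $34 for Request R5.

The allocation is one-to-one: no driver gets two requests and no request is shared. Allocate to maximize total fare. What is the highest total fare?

Maximum total: $230

Optimal: Car 27→Request R3 ($28), Car 31→Request R5 ($52), Car 91→Request R1 ($45), Car 58→Request R6 ($46), Car 85→Request R7 ($59) — total 28+52+45+46+59 = $230.
Column-greedy (each request in turn goes to its best remaining driver) gives $229, worse by 1.
Next-best assignment: Car 27→Request R3, Car 31→Request R1, Car 91→Request R6, Car 58→Request R5, Car 85→Request R7 = $229.
Every other assignment is strictly worse.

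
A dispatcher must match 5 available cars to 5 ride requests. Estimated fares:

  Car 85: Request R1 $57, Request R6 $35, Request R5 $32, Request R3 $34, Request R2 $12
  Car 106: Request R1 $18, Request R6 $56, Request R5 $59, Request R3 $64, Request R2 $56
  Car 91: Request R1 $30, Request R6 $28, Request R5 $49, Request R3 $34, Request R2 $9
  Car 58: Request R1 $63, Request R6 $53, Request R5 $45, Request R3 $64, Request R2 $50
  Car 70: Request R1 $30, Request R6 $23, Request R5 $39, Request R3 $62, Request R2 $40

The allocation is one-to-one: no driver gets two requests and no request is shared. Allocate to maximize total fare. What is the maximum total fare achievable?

Maximum total: $277

Treat this as an assignment problem: match each driver to one request.
Optimal: Car 85→Request R1 ($57), Car 106→Request R2 ($56), Car 91→Request R5 ($49), Car 58→Request R6 ($53), Car 70→Request R3 ($62) — total 57+56+49+53+62 = $277.
Column-greedy (each request in turn goes to its best remaining driver) gives $242, worse by 35.
Next-best assignment: Car 85→Request R1, Car 106→Request R6, Car 91→Request R5, Car 58→Request R2, Car 70→Request R3 = $274.
Swapping Car 58↔Car 106 (Car 58→Request R2 $50, Car 106→Request R6 $56) loses 3.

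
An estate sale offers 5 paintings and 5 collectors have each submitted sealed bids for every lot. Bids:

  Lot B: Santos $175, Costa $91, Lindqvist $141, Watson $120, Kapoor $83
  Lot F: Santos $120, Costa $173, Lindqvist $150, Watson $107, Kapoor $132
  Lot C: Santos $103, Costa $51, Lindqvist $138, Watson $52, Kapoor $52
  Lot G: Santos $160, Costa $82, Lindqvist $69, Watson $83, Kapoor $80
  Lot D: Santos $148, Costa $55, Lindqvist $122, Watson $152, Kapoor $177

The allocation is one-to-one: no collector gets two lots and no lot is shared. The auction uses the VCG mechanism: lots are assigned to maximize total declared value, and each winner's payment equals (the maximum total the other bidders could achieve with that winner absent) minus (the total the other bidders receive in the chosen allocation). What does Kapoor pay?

Efficient allocation: Santos→Lot G ($160), Costa→Lot F ($173), Lindqvist→Lot C ($138), Watson→Lot B ($120), Kapoor→Lot D ($177); total welfare W = $768.
Kapoor receives Lot D at value $177, so the others get W − 177 = $591.
Without Kapoor: best allocation of the remaining 4 bidders over all 5 lots is Santos→Lot B ($175), Costa→Lot F ($173), Lindqvist→Lot C ($138), Watson→Lot D ($152), total $638.
VCG payment = (others' best without Kapoor) − (others' welfare with Kapoor) = 638 − 591 = $47.

Kapoor pays $47.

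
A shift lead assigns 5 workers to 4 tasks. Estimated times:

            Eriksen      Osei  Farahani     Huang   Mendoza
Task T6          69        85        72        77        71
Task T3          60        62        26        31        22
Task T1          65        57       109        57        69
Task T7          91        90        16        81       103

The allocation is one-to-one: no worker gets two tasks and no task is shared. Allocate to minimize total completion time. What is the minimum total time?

Optimal: Eriksen→Task T6 (69 min), Mendoza→Task T3 (22 min), Osei→Task T1 (57 min), Farahani→Task T7 (16 min) — total 69+22+57+16 = 164 min.
Row-greedy (each worker in turn takes its cheapest remaining task) gives 210 min, worse by 46.
Swapping Osei↔Farahani (Osei→Task T7 90 min, Farahani→Task T1 109 min) adds 126.

Min total: 164 min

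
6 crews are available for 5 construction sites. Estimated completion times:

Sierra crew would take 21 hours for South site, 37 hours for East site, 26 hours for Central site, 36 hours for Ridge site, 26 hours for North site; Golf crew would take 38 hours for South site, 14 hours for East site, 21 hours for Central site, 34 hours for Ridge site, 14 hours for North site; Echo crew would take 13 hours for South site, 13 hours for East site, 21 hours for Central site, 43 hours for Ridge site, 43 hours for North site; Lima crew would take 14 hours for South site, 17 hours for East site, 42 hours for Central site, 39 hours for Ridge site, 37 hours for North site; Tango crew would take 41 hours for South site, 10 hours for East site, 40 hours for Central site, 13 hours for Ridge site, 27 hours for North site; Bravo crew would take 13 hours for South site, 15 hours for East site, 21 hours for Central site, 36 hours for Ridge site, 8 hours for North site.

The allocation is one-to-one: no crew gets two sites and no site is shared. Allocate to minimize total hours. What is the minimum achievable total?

Treat this as an assignment problem: match each crew to one site.
Optimal: Lima crew→South site (14 hours), Echo crew→East site (13 hours), Golf crew→Central site (21 hours), Tango crew→Ridge site (13 hours), Bravo crew→North site (8 hours) — total 14+13+21+13+8 = 69 hours.
Row-greedy (each crew in turn takes its cheapest remaining site) gives 106 hours, worse by 37.
No other one-to-one assignment undercuts 69 hours.

Minimum total: 69 hours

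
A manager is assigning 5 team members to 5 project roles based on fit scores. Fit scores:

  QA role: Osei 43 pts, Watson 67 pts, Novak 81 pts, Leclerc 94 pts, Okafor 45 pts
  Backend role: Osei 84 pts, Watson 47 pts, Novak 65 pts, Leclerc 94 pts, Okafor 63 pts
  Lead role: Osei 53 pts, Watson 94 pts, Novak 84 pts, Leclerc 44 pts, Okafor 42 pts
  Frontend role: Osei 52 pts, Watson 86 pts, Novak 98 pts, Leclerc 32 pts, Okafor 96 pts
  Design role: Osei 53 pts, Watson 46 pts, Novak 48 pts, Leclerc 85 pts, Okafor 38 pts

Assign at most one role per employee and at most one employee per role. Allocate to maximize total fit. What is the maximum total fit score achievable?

This is a one-to-one assignment (maximum-weight bipartite matching).
Optimal: Osei→Backend role (84 pts), Watson→Lead role (94 pts), Novak→QA role (81 pts), Leclerc→Design role (85 pts), Okafor→Frontend role (96 pts) — total 84+94+81+85+96 = 440 pts.
Row-greedy (each employee in turn takes its best remaining role) gives 408 pts, worse by 32.
Swapping Watson↔Novak (Watson→QA role 67 pts, Novak→Lead role 84 pts) loses 24.
Checked against all permutations: 440 pts is optimal.

Maximum total: 440 pts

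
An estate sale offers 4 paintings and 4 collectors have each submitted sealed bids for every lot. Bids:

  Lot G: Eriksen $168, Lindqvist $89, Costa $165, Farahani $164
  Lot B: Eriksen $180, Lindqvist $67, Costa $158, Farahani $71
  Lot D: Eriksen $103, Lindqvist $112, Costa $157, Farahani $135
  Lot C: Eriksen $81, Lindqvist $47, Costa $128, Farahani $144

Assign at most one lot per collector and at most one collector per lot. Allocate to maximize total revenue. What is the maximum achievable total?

Maximum total: $601

Optimal: Eriksen→Lot B ($180), Lindqvist→Lot D ($112), Costa→Lot G ($165), Farahani→Lot C ($144) — total 180+112+165+144 = $601.
Column-greedy (each lot in turn goes to its best remaining collector) gives $508, worse by 93.
Swapping Lindqvist↔Eriksen (Lindqvist→Lot B $67, Eriksen→Lot D $103) loses 122.
No other one-to-one assignment exceeds $601.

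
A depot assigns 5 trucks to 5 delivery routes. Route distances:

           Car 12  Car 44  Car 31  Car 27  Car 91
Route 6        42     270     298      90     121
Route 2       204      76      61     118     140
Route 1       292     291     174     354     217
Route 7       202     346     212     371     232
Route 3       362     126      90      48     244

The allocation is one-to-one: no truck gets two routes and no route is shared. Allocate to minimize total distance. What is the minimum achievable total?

Min total: 572 km

Optimal: Car 12→Route 6 (42 km), Car 44→Route 2 (76 km), Car 31→Route 1 (174 km), Car 27→Route 3 (48 km), Car 91→Route 7 (232 km) — total 42+76+174+48+232 = 572 km.
Row-greedy (each truck in turn takes its cheapest remaining route) gives 794 km, worse by 222.
Swapping Car 27↔Car 44 (Car 27→Route 2 118 km, Car 44→Route 3 126 km) adds 120.
No other one-to-one assignment undercuts 572 km.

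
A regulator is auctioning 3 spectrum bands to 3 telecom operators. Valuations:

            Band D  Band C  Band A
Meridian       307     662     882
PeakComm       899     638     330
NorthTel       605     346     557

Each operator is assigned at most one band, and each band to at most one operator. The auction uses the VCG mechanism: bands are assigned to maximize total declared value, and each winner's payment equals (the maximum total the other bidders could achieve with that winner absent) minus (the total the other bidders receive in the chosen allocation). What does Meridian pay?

Efficient allocation: Meridian→Band A ($882M), PeakComm→Band D ($899M), NorthTel→Band C ($346M); total welfare W = $2127M.
Meridian receives Band A at value $882M, so the others get W − 882 = $1245M.
Without Meridian: best allocation of the remaining 2 bidders over all 3 bands is PeakComm→Band D ($899M), NorthTel→Band A ($557M), total $1456M.
VCG payment = (others' best without Meridian) − (others' welfare with Meridian) = 1456 − 1245 = $211M.

Meridian pays $211M.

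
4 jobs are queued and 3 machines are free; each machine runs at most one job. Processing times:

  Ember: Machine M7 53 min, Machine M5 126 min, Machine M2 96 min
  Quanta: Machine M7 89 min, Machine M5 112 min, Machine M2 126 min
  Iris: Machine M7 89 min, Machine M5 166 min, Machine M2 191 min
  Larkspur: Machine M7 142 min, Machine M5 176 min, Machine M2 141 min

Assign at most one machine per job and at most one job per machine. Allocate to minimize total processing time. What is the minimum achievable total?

Optimal: Iris→Machine M7 (89 min), Quanta→Machine M5 (112 min), Ember→Machine M2 (96 min) — total 89+112+96 = 297 min.
Row-greedy (each job in turn takes its cheapest remaining machine) gives 356 min, worse by 59.

Min total: 297 min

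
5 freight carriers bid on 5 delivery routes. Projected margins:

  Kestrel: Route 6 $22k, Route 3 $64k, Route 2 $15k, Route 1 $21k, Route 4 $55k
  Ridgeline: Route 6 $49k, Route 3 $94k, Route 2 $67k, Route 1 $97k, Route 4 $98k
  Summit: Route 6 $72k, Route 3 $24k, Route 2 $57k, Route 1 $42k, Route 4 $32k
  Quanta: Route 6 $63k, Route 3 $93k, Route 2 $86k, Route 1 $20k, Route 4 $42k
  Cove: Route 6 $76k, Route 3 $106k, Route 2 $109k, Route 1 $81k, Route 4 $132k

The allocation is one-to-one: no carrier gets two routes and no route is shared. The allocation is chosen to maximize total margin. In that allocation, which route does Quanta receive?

Optimal: Kestrel→Route 3 ($64k), Ridgeline→Route 1 ($97k), Summit→Route 6 ($72k), Quanta→Route 2 ($86k), Cove→Route 4 ($132k) — total 64+97+72+86+132 = $451k.
Column-greedy (each route in turn goes to its best remaining carrier) gives $353k, worse by 98.
No other one-to-one assignment exceeds $451k.
Quanta's own top route is Route 3 ($93k), but forcing Quanta→Route 3 and reassigning the rest optimally gives only $426k — worse by 25.

Quanta receives Route 2.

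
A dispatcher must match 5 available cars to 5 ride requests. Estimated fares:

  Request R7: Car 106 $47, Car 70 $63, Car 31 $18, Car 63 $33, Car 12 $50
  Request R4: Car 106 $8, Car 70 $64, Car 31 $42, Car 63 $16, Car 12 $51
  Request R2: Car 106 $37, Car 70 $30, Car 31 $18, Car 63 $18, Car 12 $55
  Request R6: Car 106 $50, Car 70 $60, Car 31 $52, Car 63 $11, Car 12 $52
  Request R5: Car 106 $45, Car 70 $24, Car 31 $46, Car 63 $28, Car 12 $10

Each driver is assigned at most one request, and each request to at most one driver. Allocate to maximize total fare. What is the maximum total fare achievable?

Maximum total: $249

Optimal: Car 106→Request R5 ($45), Car 70→Request R4 ($64), Car 31→Request R6 ($52), Car 63→Request R7 ($33), Car 12→Request R2 ($55) — total 45+64+52+33+55 = $249.
Row-greedy (each driver in turn takes its best remaining request) gives $248, worse by 1.
Every other assignment is strictly worse.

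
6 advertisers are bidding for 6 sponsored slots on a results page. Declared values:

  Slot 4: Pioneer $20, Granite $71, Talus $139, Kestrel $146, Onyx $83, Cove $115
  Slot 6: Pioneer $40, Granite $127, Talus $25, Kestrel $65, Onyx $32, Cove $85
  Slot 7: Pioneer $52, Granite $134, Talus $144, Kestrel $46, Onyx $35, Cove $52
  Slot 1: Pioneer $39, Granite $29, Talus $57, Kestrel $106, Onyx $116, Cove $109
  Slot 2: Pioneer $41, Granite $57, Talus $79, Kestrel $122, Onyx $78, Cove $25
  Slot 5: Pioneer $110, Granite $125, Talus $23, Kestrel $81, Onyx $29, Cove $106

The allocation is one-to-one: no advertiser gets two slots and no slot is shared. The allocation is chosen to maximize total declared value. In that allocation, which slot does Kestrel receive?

Kestrel receives Slot 2.

Optimal: Pioneer→Slot 5 ($110), Granite→Slot 6 ($127), Talus→Slot 7 ($144), Kestrel→Slot 2 ($122), Onyx→Slot 1 ($116), Cove→Slot 4 ($115) — total 110+127+144+122+116+115 = $734.
Kestrel's own top slot is Slot 4 ($146), but forcing Kestrel→Slot 4 and reassigning the rest optimally gives only $714 — worse by 20.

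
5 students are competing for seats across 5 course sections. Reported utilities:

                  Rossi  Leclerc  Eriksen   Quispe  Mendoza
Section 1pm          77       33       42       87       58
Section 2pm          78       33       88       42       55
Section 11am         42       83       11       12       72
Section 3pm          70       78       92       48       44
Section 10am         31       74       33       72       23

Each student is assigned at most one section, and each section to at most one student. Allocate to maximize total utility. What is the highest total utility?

Treat this as an assignment problem: match each student to one section.
Optimal: Rossi→Section 2pm (78 points), Leclerc→Section 10am (74 points), Eriksen→Section 3pm (92 points), Quispe→Section 1pm (87 points), Mendoza→Section 11am (72 points) — total 78+74+92+87+72 = 403 points.
Row-greedy (each student in turn takes its best remaining section) gives 363 points, worse by 40.
Swapping Quispe↔Eriksen (Quispe→Section 3pm 48 points, Eriksen→Section 1pm 42 points) loses 89.
Checked against all permutations: 403 points is optimal.

Maximum total: 403 points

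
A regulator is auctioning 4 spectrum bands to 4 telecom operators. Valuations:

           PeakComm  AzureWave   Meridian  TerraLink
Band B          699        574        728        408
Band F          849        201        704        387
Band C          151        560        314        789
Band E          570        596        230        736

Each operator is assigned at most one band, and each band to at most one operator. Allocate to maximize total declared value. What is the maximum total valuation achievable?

Optimal: PeakComm→Band F ($849M), AzureWave→Band E ($596M), Meridian→Band B ($728M), TerraLink→Band C ($789M) — total 849+596+728+789 = $2962M.

Max total: $2962M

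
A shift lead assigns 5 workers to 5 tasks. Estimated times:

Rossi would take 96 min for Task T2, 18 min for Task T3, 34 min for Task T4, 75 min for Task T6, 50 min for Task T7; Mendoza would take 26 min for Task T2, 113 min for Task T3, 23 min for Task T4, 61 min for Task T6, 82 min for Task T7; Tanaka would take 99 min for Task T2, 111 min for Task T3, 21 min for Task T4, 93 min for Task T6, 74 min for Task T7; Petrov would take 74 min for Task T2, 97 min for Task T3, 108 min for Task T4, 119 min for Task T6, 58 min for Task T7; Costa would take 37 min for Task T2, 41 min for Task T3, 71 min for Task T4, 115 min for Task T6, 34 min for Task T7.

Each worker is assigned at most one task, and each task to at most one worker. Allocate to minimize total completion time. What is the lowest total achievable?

Minimum total: 195 min

Optimal: Rossi→Task T3 (18 min), Mendoza→Task T6 (61 min), Tanaka→Task T4 (21 min), Petrov→Task T7 (58 min), Costa→Task T2 (37 min) — total 18+61+21+58+37 = 195 min.
Min-entry greedy (repeatedly take the single cheapest remaining cell) gives 218 min, worse by 23.
Swapping Petrov↔Rossi (Petrov→Task T3 97 min, Rossi→Task T7 50 min) adds 71.
Every other assignment is strictly worse.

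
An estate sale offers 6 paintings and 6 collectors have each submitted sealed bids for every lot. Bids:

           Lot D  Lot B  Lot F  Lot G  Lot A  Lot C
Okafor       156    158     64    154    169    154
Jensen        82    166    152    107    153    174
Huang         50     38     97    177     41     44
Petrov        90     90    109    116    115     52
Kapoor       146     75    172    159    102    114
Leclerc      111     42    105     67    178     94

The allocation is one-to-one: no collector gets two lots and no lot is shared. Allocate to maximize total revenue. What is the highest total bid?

Optimal: Okafor→Lot B ($158), Jensen→Lot C ($174), Huang→Lot G ($177), Petrov→Lot D ($90), Kapoor→Lot F ($172), Leclerc→Lot A ($178) — total 158+174+177+90+172+178 = $949.
Row-greedy (each collector in turn takes its best remaining lot) gives $817, worse by 132.
Next-best assignment: Okafor→Lot D, Jensen→Lot C, Huang→Lot G, Petrov→Lot B, Kapoor→Lot F, Leclerc→Lot A = $947.
Swapping Petrov↔Huang (Petrov→Lot G $116, Huang→Lot D $50) loses 101.
Checked against all permutations: $949 is optimal.

Maximum total: $949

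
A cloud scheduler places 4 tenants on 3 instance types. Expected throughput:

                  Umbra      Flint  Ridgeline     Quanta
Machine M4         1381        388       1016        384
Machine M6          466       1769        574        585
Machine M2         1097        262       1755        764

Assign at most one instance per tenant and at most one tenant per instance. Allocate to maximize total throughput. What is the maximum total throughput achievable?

Optimal: Umbra→Machine M4 (1381 ops/s), Flint→Machine M6 (1769 ops/s), Ridgeline→Machine M2 (1755 ops/s) — total 1381+1769+1755 = 4905 ops/s.
Next-best assignment: Umbra→Machine M4, Flint→Machine M6, Quanta→Machine M2 = 3914 ops/s.

Maximum total: 4905 ops/s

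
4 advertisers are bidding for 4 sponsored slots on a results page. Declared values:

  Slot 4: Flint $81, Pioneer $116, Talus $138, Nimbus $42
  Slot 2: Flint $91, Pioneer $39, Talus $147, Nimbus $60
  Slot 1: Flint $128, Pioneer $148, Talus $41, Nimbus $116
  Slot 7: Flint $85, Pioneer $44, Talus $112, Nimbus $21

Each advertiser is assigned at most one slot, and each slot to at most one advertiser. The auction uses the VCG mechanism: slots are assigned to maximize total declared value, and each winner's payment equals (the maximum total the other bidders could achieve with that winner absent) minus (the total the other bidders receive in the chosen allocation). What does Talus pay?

Talus pays $6.

Efficient allocation: Flint→Slot 7 ($85), Pioneer→Slot 4 ($116), Talus→Slot 2 ($147), Nimbus→Slot 1 ($116); total welfare W = $464.
Talus receives Slot 2 at value $147, so the others get W − 147 = $317.
Without Talus: best allocation of the remaining 3 bidders over all 4 slots is Flint→Slot 2 ($91), Pioneer→Slot 4 ($116), Nimbus→Slot 1 ($116), total $323.
VCG payment = (others' best without Talus) − (others' welfare with Talus) = 323 − 317 = $6.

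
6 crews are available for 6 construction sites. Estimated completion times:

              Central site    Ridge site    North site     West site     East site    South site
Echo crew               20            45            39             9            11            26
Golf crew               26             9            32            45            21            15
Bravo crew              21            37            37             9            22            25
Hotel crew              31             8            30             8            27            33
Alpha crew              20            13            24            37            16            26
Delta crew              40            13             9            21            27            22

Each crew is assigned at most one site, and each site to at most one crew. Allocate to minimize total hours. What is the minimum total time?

Minimum total: 72 hours

Optimal: Echo crew→East site (11 hours), Golf crew→South site (15 hours), Bravo crew→West site (9 hours), Hotel crew→Ridge site (8 hours), Alpha crew→Central site (20 hours), Delta crew→North site (9 hours) — total 11+15+9+8+20+9 = 72 hours.
Min-entry greedy (repeatedly take the single cheapest remaining cell) gives 78 hours, worse by 6.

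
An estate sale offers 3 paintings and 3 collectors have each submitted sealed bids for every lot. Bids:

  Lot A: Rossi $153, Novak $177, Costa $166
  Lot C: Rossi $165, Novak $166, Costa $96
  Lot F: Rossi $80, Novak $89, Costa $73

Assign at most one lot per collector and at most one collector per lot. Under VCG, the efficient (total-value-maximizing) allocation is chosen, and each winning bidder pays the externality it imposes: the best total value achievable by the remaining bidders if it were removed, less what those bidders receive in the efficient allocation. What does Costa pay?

Costa pays $88.

Efficient allocation: Rossi→Lot C ($165), Novak→Lot F ($89), Costa→Lot A ($166); total welfare W = $420.
Costa receives Lot A at value $166, so the others get W − 166 = $254.
Without Costa: best allocation of the remaining 2 bidders over all 3 lots is Rossi→Lot C ($165), Novak→Lot A ($177), total $342.
VCG payment = (others' best without Costa) − (others' welfare with Costa) = 342 − 254 = $88.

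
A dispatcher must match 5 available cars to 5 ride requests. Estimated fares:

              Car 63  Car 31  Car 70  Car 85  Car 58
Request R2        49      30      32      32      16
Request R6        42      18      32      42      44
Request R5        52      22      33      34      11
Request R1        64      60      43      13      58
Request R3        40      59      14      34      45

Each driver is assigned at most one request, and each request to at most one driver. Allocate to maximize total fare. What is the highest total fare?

Maximum total: $243

Optimal: Car 63→Request R5 ($52), Car 31→Request R3 ($59), Car 70→Request R2 ($32), Car 85→Request R6 ($42), Car 58→Request R1 ($58) — total 52+59+32+42+58 = $243.
Row-greedy (each driver in turn takes its best remaining request) gives $214, worse by 29.
Next-best assignment: Car 63→Request R2, Car 31→Request R3, Car 70→Request R5, Car 85→Request R6, Car 58→Request R1 = $241.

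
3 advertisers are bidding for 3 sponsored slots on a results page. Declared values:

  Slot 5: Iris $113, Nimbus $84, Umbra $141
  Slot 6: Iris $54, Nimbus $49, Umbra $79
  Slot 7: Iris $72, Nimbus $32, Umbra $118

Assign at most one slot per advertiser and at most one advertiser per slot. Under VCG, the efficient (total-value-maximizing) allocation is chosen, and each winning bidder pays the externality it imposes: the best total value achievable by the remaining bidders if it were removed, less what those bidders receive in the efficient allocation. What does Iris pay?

Iris pays $35.

Efficient allocation: Iris→Slot 5 ($113), Nimbus→Slot 6 ($49), Umbra→Slot 7 ($118); total welfare W = $280.
Iris receives Slot 5 at value $113, so the others get W − 113 = $167.
Without Iris: best allocation of the remaining 2 bidders over all 3 slots is Nimbus→Slot 5 ($84), Umbra→Slot 7 ($118), total $202.
VCG payment = (others' best without Iris) − (others' welfare with Iris) = 202 − 167 = $35.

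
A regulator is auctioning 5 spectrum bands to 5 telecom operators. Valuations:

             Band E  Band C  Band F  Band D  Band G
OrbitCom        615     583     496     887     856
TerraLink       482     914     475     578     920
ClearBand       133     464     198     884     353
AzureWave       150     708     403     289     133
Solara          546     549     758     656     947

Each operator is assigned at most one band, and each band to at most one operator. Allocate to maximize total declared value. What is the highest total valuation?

Optimal: OrbitCom→Band E ($615M), TerraLink→Band G ($920M), ClearBand→Band D ($884M), AzureWave→Band C ($708M), Solara→Band F ($758M) — total 615+920+884+708+758 = $3885M.
Column-greedy (each band in turn goes to its best remaining operator) gives $3304M, worse by 581.
Next-best assignment: OrbitCom→Band E, TerraLink→Band C, ClearBand→Band D, AzureWave→Band F, Solara→Band G = $3763M.
Checked against all permutations: $3885M is optimal.

Max total: $3885M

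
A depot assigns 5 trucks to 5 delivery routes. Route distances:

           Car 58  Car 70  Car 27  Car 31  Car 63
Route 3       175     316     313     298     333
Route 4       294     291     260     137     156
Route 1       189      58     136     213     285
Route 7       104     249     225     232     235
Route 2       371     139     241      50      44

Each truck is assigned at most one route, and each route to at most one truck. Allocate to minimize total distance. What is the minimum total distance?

Min total: 639 km

Optimal: Car 58→Route 3 (175 km), Car 70→Route 1 (58 km), Car 27→Route 7 (225 km), Car 31→Route 4 (137 km), Car 63→Route 2 (44 km) — total 175+58+225+137+44 = 639 km.
Min-entry greedy (repeatedly take the single cheapest remaining cell) gives 656 km, worse by 17.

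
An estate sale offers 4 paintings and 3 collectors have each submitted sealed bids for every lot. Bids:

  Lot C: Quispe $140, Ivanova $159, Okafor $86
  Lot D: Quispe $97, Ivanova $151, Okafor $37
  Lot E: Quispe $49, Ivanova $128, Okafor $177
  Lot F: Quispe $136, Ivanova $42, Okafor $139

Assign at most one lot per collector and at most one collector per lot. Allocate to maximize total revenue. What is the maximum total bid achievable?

This is the linear assignment problem.
Optimal: Quispe→Lot F ($136), Ivanova→Lot C ($159), Okafor→Lot E ($177) — total 136+159+177 = $472.
Column-greedy (each lot in turn goes to its best remaining collector) gives $433, worse by 39.
Next-best assignment: Quispe→Lot C, Ivanova→Lot D, Okafor→Lot E = $468.

Maximum total: $472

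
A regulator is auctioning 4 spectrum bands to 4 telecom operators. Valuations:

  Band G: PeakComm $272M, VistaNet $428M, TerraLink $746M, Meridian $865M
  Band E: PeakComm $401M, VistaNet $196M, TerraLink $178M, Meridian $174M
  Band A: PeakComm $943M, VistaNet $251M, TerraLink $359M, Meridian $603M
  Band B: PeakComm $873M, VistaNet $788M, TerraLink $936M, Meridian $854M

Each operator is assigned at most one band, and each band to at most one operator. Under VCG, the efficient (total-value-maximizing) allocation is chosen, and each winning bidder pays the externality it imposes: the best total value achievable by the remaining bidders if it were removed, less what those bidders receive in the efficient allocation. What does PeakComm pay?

PeakComm pays $140M.

Efficient allocation: PeakComm→Band A ($943M), VistaNet→Band E ($196M), TerraLink→Band B ($936M), Meridian→Band G ($865M); total welfare W = $2940M.
PeakComm receives Band A at value $943M, so the others get W − 943 = $1997M.
Without PeakComm: best allocation of the remaining 3 bidders over all 4 bands is VistaNet→Band B ($788M), TerraLink→Band G ($746M), Meridian→Band A ($603M), total $2137M.
VCG payment = (others' best without PeakComm) − (others' welfare with PeakComm) = 2137 − 1997 = $140M.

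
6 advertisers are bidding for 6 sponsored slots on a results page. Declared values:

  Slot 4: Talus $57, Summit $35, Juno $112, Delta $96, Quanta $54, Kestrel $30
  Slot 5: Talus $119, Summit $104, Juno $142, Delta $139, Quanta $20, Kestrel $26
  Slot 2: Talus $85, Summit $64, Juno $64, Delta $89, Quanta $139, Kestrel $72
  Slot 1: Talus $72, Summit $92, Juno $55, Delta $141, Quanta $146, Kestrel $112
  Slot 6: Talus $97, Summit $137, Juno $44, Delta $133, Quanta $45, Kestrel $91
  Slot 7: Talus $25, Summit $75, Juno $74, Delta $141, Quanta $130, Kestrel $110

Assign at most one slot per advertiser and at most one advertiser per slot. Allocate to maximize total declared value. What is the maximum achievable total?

Maximum total: $760

Optimal: Talus→Slot 5 ($119), Summit→Slot 6 ($137), Juno→Slot 4 ($112), Delta→Slot 7 ($141), Quanta→Slot 2 ($139), Kestrel→Slot 1 ($112) — total 119+137+112+141+139+112 = $760.
Column-greedy (each slot in turn goes to its best remaining advertiser) gives $664, worse by 96.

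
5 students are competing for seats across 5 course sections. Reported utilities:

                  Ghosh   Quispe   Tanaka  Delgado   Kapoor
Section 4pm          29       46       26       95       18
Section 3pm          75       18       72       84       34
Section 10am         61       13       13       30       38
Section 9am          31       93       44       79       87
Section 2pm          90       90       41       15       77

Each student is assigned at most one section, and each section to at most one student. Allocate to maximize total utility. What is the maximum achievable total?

Optimal: Ghosh→Section 10am (61 points), Quispe→Section 2pm (90 points), Tanaka→Section 3pm (72 points), Delgado→Section 4pm (95 points), Kapoor→Section 9am (87 points) — total 61+90+72+95+87 = 405 points.
Column-greedy (each section in turn goes to its best remaining student) gives 342 points, worse by 63.
Next-best assignment: Ghosh→Section 10am, Quispe→Section 9am, Tanaka→Section 3pm, Delgado→Section 4pm, Kapoor→Section 2pm = 398 points.
Swapping Kapoor↔Ghosh (Kapoor→Section 10am 38 points, Ghosh→Section 9am 31 points) loses 79.

Max total: 405 points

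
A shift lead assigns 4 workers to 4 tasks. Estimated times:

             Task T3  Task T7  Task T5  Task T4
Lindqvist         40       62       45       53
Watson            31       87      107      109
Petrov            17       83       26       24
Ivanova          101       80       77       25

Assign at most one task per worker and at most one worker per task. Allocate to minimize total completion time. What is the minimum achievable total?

Optimal: Lindqvist→Task T7 (62 min), Watson→Task T3 (31 min), Petrov→Task T5 (26 min), Ivanova→Task T4 (25 min) — total 62+31+26+25 = 144 min.
Min-entry greedy (repeatedly take the single cheapest remaining cell) gives 174 min, worse by 30.
Next-best assignment: Lindqvist→Task T5, Watson→Task T7, Petrov→Task T3, Ivanova→Task T4 = 174 min.

Minimum total: 144 min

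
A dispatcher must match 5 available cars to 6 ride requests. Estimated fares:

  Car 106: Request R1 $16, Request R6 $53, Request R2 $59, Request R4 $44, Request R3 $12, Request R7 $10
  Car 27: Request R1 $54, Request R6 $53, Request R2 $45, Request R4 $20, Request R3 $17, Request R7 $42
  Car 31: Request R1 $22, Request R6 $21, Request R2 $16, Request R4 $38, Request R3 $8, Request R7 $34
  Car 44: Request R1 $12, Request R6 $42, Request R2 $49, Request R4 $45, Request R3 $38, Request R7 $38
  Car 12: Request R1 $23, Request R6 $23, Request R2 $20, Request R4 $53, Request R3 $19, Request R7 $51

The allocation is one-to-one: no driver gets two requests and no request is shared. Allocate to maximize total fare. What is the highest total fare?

Maximum total: $245

This is the linear assignment problem.
Optimal: Car 106→Request R6 ($53), Car 27→Request R1 ($54), Car 31→Request R4 ($38), Car 44→Request R2 ($49), Car 12→Request R7 ($51) — total 53+54+38+49+51 = $245.
Row-greedy (each driver in turn takes its best remaining request) gives $244, worse by 1.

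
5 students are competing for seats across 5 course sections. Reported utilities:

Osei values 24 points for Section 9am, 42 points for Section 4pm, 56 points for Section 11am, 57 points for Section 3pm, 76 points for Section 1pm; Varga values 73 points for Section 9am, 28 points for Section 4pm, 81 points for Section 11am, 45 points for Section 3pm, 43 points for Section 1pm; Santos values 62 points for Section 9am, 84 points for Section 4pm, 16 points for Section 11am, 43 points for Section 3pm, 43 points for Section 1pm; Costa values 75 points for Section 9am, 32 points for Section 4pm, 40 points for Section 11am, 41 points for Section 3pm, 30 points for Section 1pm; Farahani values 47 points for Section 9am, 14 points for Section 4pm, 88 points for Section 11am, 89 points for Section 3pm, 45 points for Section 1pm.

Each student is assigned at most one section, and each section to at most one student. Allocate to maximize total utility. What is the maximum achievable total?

Optimal: Osei→Section 1pm (76 points), Varga→Section 11am (81 points), Santos→Section 4pm (84 points), Costa→Section 9am (75 points), Farahani→Section 3pm (89 points) — total 76+81+84+75+89 = 405 points.
Column-greedy (each section in turn goes to its best remaining student) gives 347 points, worse by 58.
No other one-to-one assignment exceeds 405 points.

Maximum total: 405 points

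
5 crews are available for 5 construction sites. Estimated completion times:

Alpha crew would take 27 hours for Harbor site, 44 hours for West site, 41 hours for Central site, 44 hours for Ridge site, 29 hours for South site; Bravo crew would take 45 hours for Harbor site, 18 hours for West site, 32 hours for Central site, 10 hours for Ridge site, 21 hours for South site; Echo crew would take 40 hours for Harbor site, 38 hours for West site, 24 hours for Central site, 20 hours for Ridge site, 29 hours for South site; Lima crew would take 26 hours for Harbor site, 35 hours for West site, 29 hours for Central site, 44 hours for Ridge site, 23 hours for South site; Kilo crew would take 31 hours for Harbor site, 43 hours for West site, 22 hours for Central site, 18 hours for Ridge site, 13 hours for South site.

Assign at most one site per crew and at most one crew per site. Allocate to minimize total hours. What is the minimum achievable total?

Optimal: Alpha crew→Harbor site (27 hours), Bravo crew→West site (18 hours), Echo crew→Ridge site (20 hours), Lima crew→Central site (29 hours), Kilo crew→South site (13 hours) — total 27+18+20+29+13 = 107 hours.
Row-greedy (each crew in turn takes its cheapest remaining site) gives 127 hours, worse by 20.

Minimum total: 107 hours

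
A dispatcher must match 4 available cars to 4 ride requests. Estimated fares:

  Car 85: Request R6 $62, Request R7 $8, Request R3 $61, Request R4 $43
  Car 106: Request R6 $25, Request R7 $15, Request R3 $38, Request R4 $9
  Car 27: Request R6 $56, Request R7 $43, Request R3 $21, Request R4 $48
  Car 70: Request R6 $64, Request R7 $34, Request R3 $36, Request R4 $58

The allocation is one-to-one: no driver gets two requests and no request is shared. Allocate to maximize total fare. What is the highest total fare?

This is the linear assignment problem.
Optimal: Car 85→Request R6 ($62), Car 106→Request R3 ($38), Car 27→Request R7 ($43), Car 70→Request R4 ($58) — total 62+38+43+58 = $201.
Max-entry greedy (repeatedly take the single best remaining cell) gives $188, worse by 13.
Next-best assignment: Car 85→Request R3, Car 106→Request R7, Car 27→Request R6, Car 70→Request R4 = $190.
No other one-to-one assignment exceeds $201.

Max total: $201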